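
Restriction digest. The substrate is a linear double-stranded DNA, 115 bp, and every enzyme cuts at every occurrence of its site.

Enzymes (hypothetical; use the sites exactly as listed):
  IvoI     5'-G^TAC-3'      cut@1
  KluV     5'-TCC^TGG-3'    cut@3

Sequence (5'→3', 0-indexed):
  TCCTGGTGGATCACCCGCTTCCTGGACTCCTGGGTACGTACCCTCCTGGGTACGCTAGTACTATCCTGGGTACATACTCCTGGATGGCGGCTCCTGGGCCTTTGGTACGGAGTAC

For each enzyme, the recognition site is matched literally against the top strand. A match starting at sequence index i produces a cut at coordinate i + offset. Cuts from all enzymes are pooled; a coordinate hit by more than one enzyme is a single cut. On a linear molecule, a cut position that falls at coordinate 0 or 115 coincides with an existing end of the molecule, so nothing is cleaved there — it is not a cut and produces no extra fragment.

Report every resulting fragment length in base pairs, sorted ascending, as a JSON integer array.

Per-enzyme occurrences:
  IvoI (GTAC, off=1): starts [33, 37, 49, 57, 69, 104, 111] → cuts [34, 38, 50, 58, 70, 105, 112]
  KluV (TCCTGG, off=3): starts [0, 19, 27, 43, 63, 77, 91] → cuts [3, 22, 30, 46, 66, 80, 94]

Pooled cuts: [3, 22, 30, 34, 38, 46, 50, 58, 66, 70, 80, 94, 105, 112]

Fragments:
  [0,3): 3 bp
  [3,22): 19 bp
  [22,30): 8 bp
  [30,34): 4 bp
  [34,38): 4 bp
  [38,46): 8 bp
  [46,50): 4 bp
  [50,58): 8 bp
  [58,66): 8 bp
  [66,70): 4 bp
  [70,80): 10 bp
  [80,94): 14 bp
  [94,105): 11 bp
  [105,112): 7 bp
  [112,115): 3 bp

[3,3,4,4,4,4,7,8,8,8,8,10,11,14,19]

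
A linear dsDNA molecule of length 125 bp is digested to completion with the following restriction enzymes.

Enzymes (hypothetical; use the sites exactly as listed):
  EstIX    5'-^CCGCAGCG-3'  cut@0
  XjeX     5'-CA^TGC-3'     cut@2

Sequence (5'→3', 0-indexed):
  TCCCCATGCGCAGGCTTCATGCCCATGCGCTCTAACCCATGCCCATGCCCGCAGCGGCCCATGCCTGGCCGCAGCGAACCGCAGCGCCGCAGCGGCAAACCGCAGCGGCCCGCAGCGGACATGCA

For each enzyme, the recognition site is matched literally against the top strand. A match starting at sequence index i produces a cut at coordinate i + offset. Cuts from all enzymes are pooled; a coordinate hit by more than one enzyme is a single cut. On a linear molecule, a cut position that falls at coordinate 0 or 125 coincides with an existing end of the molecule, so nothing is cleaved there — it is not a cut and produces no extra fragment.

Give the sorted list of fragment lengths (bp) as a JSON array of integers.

[3,4,6,6,6,7,8,10,10,12,13,13,13,14]

Per-enzyme occurrences:
  EstIX CCGCAGCG/0: at [48, 68, 78, 86, 99, 109] ⇒ [48, 68, 78, 86, 99, 109]
  XjeX CATGC/2: at [4, 17, 23, 37, 43, 59, 119] ⇒ [6, 19, 25, 39, 45, 61, 121]

Pooled cuts: [6, 19, 25, 39, 45, 48, 61, 68, 78, 86, 99, 109, 121]

Fragments:
  [0,6): 6 bp
  [6,19): 13 bp
  [19,25): 6 bp
  [25,39): 14 bp
  [39,45): 6 bp
  [45,48): 3 bp
  [48,61): 13 bp
  [61,68): 7 bp
  [68,78): 10 bp
  [78,86): 8 bp
  [86,99): 13 bp
  [99,109): 10 bp
  [109,121): 12 bp
  [121,125): 4 bp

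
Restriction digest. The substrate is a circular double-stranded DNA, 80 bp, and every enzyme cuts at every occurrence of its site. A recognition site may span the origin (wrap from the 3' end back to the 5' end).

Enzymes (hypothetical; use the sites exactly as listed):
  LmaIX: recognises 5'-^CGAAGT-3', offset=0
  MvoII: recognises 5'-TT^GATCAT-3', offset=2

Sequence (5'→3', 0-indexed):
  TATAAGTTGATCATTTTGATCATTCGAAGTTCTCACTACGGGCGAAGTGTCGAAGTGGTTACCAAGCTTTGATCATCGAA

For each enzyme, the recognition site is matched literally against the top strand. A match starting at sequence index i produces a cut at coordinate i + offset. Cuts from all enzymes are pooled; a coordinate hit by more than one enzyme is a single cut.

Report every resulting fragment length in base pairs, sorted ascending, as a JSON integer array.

Per-enzyme occurrences:
  LmaIX CGAAGT/0: at [24, 42, 50] ⇒ [24, 42, 50]
  MvoII TTGATCAT/2: at [6, 15, 68] ⇒ [8, 17, 70]

All cut coordinates (distinct, sorted): [8, 17, 24, 42, 50, 70]

Fragment lengths:
  8→17: 9 bp
  17→24: 7 bp
  24→42: 18 bp
  42→50: 8 bp
  50→70: 20 bp
  70→8 (wrap): 80-70+8 = 18 bp

[7,8,9,18,18,20]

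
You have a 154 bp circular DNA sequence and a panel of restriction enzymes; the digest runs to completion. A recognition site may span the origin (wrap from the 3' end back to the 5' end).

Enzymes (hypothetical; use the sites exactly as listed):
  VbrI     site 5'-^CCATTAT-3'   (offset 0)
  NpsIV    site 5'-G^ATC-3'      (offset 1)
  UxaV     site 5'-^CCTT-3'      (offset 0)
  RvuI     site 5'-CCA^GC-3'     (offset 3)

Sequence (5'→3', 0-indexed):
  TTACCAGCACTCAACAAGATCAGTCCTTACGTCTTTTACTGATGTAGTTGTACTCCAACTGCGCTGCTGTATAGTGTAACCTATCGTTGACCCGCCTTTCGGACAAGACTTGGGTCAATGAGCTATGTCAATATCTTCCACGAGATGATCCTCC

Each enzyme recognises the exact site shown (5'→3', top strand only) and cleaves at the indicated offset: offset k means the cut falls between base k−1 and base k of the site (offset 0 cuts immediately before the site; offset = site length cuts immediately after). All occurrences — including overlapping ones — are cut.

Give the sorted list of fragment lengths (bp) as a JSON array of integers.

[5,6,8,12,53,70]

Site scan:
  VbrI (CCATTAT, off=0): no sites
  NpsIV GATC/1: at [17, 146] ⇒ [18, 147]
  UxaV CCTT/0: at [24, 94, 152] ⇒ [24, 94, 152]
  RvuI CCAGC/3: at [3] ⇒ [6]

Pooled cuts: [6, 18, 24, 94, 147, 152]

Fragments:
  6→18: 12 bp
  18→24: 6 bp
  24→94: 70 bp
  94→147: 53 bp
  147→152: 5 bp
  152→6 (wrap): 154-152+6 = 8 bp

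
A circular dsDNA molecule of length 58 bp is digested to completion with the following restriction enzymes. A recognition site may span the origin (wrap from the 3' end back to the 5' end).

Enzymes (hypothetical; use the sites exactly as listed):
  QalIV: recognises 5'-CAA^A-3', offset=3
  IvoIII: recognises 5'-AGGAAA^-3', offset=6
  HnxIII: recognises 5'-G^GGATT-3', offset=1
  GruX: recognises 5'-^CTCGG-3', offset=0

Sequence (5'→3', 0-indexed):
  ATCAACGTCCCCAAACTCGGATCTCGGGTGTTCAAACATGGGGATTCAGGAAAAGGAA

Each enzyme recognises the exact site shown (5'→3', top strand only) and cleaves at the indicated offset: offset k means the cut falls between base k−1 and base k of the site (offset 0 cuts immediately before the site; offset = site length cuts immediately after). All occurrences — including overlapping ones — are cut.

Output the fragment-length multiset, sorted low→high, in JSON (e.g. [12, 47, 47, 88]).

[1,6,6,7,12,13,13]

Site scan:
  QalIV (CAAA, off=3): starts [11, 32] → cuts [14, 35]
  IvoIII (AGGAAA, off=6): starts [47, 53] → cuts [1, 53]
  HnxIII (GGGATT, off=1): starts [40] → cuts [41]
  GruX (CTCGG, off=0): starts [15, 22] → cuts [15, 22]

All cut coordinates (distinct, sorted): [1, 14, 15, 22, 35, 41, 53]

Fragment lengths:
  1→14: 13 bp
  14→15: 1 bp
  15→22: 7 bp
  22→35: 13 bp
  35→41: 6 bp
  41→53: 12 bp
  53→1 (wrap): 58-53+1 = 6 bp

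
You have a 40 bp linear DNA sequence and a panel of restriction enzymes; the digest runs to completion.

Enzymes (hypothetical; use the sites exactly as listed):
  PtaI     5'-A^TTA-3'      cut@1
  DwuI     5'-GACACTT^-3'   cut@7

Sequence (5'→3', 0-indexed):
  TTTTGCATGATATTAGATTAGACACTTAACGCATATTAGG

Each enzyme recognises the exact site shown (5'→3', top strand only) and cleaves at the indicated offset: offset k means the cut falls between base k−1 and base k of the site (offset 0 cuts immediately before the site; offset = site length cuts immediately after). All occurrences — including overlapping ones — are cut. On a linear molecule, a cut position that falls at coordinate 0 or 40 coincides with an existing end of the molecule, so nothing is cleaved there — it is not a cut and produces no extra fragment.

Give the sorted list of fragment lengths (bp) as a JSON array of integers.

[5,5,8,10,12]

Per-enzyme occurrences:
  PtaI (ATTA, off=1): starts [11, 16, 34] → cuts [12, 17, 35]
  DwuI (GACACTT, off=7): starts [20] → cuts [27]

All cut coordinates (distinct, sorted): [12, 17, 27, 35]

Fragments:
  [0,12): 12 bp
  [12,17): 5 bp
  [17,27): 10 bp
  [27,35): 8 bp
  [35,40): 5 bp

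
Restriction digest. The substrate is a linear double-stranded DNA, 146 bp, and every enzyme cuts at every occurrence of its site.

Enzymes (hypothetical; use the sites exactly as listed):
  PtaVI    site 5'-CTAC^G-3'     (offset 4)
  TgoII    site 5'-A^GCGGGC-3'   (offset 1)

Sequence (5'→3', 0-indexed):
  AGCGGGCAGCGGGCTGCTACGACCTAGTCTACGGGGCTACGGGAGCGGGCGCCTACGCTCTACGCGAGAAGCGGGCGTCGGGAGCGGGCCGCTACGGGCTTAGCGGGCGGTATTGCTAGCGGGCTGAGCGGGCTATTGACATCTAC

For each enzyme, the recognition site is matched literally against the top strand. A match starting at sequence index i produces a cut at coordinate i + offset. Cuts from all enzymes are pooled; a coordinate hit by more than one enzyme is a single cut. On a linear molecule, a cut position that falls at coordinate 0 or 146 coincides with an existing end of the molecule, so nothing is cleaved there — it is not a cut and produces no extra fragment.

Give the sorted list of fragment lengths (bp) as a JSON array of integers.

Per-enzyme occurrences:
  PtaVI (CTACG, off=4): starts [16, 28, 36, 52, 59, 91] → cuts [20, 32, 40, 56, 63, 95]
  TgoII (AGCGGGC, off=1): starts [0, 7, 43, 69, 82, 101, 117, 126] → cuts [1, 8, 44, 70, 83, 102, 118, 127]

Pooled cuts: [1, 8, 20, 32, 40, 44, 56, 63, 70, 83, 95, 102, 118, 127]

Fragments:
  [0,1): 1 bp
  [1,8): 7 bp
  [8,20): 12 bp
  [20,32): 12 bp
  [32,40): 8 bp
  [40,44): 4 bp
  [44,56): 12 bp
  [56,63): 7 bp
  [63,70): 7 bp
  [70,83): 13 bp
  [83,95): 12 bp
  [95,102): 7 bp
  [102,118): 16 bp
  [118,127): 9 bp
  [127,146): 19 bp

[1,4,7,7,7,7,8,9,12,12,12,12,13,16,19]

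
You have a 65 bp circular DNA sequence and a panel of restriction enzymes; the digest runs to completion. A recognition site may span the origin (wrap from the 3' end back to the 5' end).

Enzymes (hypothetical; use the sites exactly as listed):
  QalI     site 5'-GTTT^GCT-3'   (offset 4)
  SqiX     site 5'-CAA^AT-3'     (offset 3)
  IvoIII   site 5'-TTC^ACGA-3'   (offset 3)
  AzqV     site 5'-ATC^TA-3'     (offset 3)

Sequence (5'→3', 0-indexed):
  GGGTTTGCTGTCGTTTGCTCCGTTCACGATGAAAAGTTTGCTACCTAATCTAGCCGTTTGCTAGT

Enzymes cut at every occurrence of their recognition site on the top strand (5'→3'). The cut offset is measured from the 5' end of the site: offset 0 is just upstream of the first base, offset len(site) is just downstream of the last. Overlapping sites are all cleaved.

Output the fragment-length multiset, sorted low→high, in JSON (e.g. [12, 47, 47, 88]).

[9,9,10,11,12,14]

Scan for sites:
  QalI (GTTTGCT, off=4): starts [2, 12, 35, 55] → cuts [6, 16, 39, 59]
  SqiX (CAAAT, off=3): no sites
  IvoIII (TTCACGA, off=3): starts [22] → cuts [25]
  AzqV (ATCTA, off=3): starts [47] → cuts [50]

Pooled cuts: [6, 16, 25, 39, 50, 59]

Fragments:
  6→16: 10 bp
  16→25: 9 bp
  25→39: 14 bp
  39→50: 11 bp
  50→59: 9 bp
  59→6 (wrap): 65-59+6 = 12 bp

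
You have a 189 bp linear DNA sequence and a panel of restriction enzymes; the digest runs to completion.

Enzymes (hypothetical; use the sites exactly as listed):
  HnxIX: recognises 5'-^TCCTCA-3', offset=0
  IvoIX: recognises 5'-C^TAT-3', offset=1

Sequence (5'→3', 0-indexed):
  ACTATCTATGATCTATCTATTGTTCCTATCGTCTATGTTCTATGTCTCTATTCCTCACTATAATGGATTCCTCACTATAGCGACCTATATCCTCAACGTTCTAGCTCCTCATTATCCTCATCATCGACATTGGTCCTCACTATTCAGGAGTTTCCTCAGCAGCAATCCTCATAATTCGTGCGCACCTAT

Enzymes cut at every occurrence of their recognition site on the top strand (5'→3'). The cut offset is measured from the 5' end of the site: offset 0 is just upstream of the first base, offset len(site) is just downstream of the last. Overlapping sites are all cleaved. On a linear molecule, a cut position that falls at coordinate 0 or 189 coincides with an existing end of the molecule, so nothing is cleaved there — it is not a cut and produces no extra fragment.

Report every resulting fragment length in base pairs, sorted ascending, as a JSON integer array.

Site scan:
  HnxIX TCCTCA/0: at [51, 68, 89, 105, 114, 133, 152, 165] ⇒ [51, 68, 89, 105, 114, 133, 152, 165]
  IvoIX CTAT/1: at [1, 5, 12, 16, 25, 32, 39, 47, 57, 74, 84, 139, 185] ⇒ [2, 6, 13, 17, 26, 33, 40, 48, 58, 75, 85, 140, 186]

All cut coordinates (distinct, sorted): [2, 6, 13, 17, 26, 33, 40, 48, 51, 58, 68, 75, 85, 89, 105, 114, 133, 140, 152, 165, 186]

Fragment lengths:
  [0,2): 2 bp
  [2,6): 4 bp
  [6,13): 7 bp
  [13,17): 4 bp
  [17,26): 9 bp
  [26,33): 7 bp
  [33,40): 7 bp
  [40,48): 8 bp
  [48,51): 3 bp
  [51,58): 7 bp
  [58,68): 10 bp
  [68,75): 7 bp
  [75,85): 10 bp
  [85,89): 4 bp
  [89,105): 16 bp
  [105,114): 9 bp
  [114,133): 19 bp
  [133,140): 7 bp
  [140,152): 12 bp
  [152,165): 13 bp
  [165,186): 21 bp
  [186,189): 3 bp

[2,3,3,4,4,4,7,7,7,7,7,7,8,9,9,10,10,12,13,16,19,21]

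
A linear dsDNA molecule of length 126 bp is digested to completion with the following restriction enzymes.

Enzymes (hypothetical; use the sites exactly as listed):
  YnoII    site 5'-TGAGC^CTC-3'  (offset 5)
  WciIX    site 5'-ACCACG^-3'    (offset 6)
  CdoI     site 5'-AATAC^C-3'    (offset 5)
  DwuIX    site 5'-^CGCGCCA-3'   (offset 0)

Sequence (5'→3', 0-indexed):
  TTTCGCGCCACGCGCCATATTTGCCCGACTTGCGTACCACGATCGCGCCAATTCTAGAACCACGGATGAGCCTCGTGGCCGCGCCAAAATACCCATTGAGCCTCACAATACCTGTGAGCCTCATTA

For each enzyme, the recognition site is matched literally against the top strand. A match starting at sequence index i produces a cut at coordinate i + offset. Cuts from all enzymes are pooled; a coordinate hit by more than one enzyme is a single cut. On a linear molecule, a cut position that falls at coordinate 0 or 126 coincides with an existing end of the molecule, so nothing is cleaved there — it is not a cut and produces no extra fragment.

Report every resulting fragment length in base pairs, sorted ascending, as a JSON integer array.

[2,3,7,7,7,8,8,9,10,13,21,31]

Scan for sites:
  YnoII TGAGCCTC/5: at [66, 96, 114] ⇒ [71, 101, 119]
  WciIX ACCACG/6: at [35, 58] ⇒ [41, 64]
  CdoI AATACC/5: at [87, 106] ⇒ [92, 111]
  DwuIX CGCGCCA/0: at [3, 10, 43, 79] ⇒ [3, 10, 43, 79]

All cut coordinates (distinct, sorted): [3, 10, 41, 43, 64, 71, 79, 92, 101, 111, 119]

Fragment lengths:
  [0,3): 3 bp
  [3,10): 7 bp
  [10,41): 31 bp
  [41,43): 2 bp
  [43,64): 21 bp
  [64,71): 7 bp
  [71,79): 8 bp
  [79,92): 13 bp
  [92,101): 9 bp
  [101,111): 10 bp
  [111,119): 8 bp
  [119,126): 7 bp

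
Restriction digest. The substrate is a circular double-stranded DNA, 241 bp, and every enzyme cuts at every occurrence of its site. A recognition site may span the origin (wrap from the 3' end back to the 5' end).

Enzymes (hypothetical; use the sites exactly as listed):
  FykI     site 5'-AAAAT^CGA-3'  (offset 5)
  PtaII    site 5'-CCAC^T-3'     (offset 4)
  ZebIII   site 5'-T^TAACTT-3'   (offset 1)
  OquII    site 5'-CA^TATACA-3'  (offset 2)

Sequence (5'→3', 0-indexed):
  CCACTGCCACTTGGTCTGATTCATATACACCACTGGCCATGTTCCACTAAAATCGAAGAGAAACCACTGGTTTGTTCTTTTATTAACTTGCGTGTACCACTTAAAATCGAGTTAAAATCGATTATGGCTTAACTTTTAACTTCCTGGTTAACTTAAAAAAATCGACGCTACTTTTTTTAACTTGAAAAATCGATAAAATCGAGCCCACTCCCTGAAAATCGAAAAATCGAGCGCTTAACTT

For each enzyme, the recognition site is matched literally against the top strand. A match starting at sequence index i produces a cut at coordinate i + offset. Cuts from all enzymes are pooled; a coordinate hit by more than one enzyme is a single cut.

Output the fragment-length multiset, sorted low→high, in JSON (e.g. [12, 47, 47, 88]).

Per-enzyme occurrences:
  FykI AAAATCGA/5: at [48, 102, 113, 157, 185, 194, 214, 222] ⇒ [53, 107, 118, 162, 190, 199, 219, 227]
  PtaII CCACT/4: at [0, 6, 29, 43, 63, 96, 204] ⇒ [4, 10, 33, 47, 67, 100, 208]
  ZebIII TTAACTT/1: at [82, 128, 135, 147, 176, 234] ⇒ [83, 129, 136, 148, 177, 235]
  OquII CATATACA/2: at [21] ⇒ [23]

All cut coordinates (distinct, sorted): [4, 10, 23, 33, 47, 53, 67, 83, 100, 107, 118, 129, 136, 148, 162, 177, 190, 199, 208, 219, 227, 235]

Fragments:
  4→10: 6 bp
  10→23: 13 bp
  23→33: 10 bp
  33→47: 14 bp
  47→53: 6 bp
  53→67: 14 bp
  67→83: 16 bp
  83→100: 17 bp
  100→107: 7 bp
  107→118: 11 bp
  118→129: 11 bp
  129→136: 7 bp
  136→148: 12 bp
  148→162: 14 bp
  162→177: 15 bp
  177→190: 13 bp
  190→199: 9 bp
  199→208: 9 bp
  208→219: 11 bp
  219→227: 8 bp
  227→235: 8 bp
  235→4 (wrap): 241-235+4 = 10 bp

[6,6,7,7,8,8,9,9,10,10,11,11,11,12,13,13,14,14,14,15,16,17]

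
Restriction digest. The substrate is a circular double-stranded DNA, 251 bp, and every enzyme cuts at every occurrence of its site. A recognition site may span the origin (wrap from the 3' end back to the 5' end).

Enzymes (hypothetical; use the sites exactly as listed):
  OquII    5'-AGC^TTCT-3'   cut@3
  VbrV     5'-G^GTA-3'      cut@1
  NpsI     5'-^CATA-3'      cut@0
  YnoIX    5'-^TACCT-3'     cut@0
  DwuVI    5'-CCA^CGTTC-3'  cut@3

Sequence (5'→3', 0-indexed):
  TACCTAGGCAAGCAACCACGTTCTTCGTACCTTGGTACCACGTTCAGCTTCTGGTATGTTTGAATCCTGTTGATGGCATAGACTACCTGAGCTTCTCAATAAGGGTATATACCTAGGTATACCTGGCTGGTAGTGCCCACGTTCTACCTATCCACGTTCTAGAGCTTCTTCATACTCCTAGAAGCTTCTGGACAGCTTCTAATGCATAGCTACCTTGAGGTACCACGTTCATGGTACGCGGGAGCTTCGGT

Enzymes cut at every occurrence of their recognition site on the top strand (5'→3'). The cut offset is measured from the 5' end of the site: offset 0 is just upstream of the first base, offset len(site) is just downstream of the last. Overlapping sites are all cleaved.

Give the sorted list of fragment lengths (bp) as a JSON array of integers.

Site scan:
  OquII AGCTTCT/3: at [45, 89, 162, 182, 193] ⇒ [48, 92, 165, 185, 196]
  VbrV GGTA/1: at [33, 52, 103, 115, 128, 218, 232] ⇒ [34, 53, 104, 116, 129, 219, 233]
  NpsI CATA/0: at [76, 170, 204] ⇒ [76, 170, 204]
  YnoIX TACCT/0: at [0, 27, 83, 109, 119, 144, 210] ⇒ [0, 27, 83, 109, 119, 144, 210]
  DwuVI CCACGTTC/3: at [15, 37, 136, 151, 222] ⇒ [18, 40, 139, 154, 225]

All cut coordinates (distinct, sorted): [0, 18, 27, 34, 40, 48, 53, 76, 83, 92, 104, 109, 116, 119, 129, 139, 144, 154, 165, 170, 185, 196, 204, 210, 219, 225, 233]

Fragment lengths:
  0→18: 18 bp
  18→27: 9 bp
  27→34: 7 bp
  34→40: 6 bp
  40→48: 8 bp
  48→53: 5 bp
  53→76: 23 bp
  76→83: 7 bp
  83→92: 9 bp
  92→104: 12 bp
  104→109: 5 bp
  109→116: 7 bp
  116→119: 3 bp
  119→129: 10 bp
  129→139: 10 bp
  139→144: 5 bp
  144→154: 10 bp
  154→165: 11 bp
  165→170: 5 bp
  170→185: 15 bp
  185→196: 11 bp
  196→204: 8 bp
  204→210: 6 bp
  210→219: 9 bp
  219→225: 6 bp
  225→233: 8 bp
  233→0 (wrap): 251-233+0 = 18 bp

[3,5,5,5,5,6,6,6,7,7,7,8,8,8,9,9,9,10,10,10,11,11,12,15,18,18,23]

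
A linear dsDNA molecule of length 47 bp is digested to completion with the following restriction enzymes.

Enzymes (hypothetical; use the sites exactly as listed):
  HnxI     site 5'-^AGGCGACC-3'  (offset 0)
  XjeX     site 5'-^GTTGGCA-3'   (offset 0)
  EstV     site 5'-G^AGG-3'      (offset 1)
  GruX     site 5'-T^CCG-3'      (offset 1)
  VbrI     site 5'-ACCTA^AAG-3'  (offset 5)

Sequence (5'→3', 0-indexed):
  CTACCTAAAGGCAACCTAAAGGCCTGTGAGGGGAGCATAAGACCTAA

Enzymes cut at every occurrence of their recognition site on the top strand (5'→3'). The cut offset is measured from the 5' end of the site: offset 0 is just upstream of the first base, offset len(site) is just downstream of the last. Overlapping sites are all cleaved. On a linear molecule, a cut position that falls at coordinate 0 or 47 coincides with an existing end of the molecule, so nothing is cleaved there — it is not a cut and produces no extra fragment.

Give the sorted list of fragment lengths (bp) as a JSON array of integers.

Scan for sites:
  HnxI (AGGCGACC, off=0): no sites
  XjeX (GTTGGCA, off=0): no sites
  EstV (GAGG, off=1): starts [27] → cuts [28]
  GruX (TCCG, off=1): no sites
  VbrI (ACCTAAAG, off=5): starts [2, 13] → cuts [7, 18]

All cut coordinates (distinct, sorted): [7, 18, 28]

Fragment lengths:
  [0,7): 7 bp
  [7,18): 11 bp
  [18,28): 10 bp
  [28,47): 19 bp

[7,10,11,19]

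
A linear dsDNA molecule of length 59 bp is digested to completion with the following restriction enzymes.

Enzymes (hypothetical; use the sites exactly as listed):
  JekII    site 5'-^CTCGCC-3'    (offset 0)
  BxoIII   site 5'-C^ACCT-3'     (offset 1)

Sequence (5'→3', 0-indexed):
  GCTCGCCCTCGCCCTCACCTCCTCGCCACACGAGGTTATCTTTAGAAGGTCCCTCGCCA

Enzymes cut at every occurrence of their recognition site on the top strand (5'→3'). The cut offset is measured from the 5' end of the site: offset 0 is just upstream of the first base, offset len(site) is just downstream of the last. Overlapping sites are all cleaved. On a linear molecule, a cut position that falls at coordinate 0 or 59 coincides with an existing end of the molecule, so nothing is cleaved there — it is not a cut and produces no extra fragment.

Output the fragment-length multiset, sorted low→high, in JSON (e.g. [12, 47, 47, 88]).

Site scan:
  JekII CTCGCC/0: at [1, 7, 21, 52] ⇒ [1, 7, 21, 52]
  BxoIII CACCT/1: at [15] ⇒ [16]

All cut coordinates (distinct, sorted): [1, 7, 16, 21, 52]

Fragments:
  [0,1): 1 bp
  [1,7): 6 bp
  [7,16): 9 bp
  [16,21): 5 bp
  [21,52): 31 bp
  [52,59): 7 bp

[1,5,6,7,9,31]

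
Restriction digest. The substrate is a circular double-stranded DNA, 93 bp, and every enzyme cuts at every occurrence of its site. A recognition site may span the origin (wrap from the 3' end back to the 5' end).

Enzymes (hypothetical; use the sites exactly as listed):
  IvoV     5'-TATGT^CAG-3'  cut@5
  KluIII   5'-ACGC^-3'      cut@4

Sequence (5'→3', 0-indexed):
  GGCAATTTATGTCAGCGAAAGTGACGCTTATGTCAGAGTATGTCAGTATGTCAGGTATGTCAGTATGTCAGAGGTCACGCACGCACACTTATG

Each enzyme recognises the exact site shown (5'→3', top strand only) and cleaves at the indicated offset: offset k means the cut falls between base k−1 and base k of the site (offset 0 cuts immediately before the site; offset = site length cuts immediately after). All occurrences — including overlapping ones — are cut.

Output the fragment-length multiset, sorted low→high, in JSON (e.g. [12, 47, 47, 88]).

Scan for sites:
  IvoV TATGTCAG/5: at [7, 28, 38, 46, 55, 63] ⇒ [12, 33, 43, 51, 60, 68]
  KluIII ACGC/4: at [23, 76, 80] ⇒ [27, 80, 84]

All cut coordinates (distinct, sorted): [12, 27, 33, 43, 51, 60, 68, 80, 84]

Fragments:
  12→27: 15 bp
  27→33: 6 bp
  33→43: 10 bp
  43→51: 8 bp
  51→60: 9 bp
  60→68: 8 bp
  68→80: 12 bp
  80→84: 4 bp
  84→12 (wrap): 93-84+12 = 21 bp

[4,6,8,8,9,10,12,15,21]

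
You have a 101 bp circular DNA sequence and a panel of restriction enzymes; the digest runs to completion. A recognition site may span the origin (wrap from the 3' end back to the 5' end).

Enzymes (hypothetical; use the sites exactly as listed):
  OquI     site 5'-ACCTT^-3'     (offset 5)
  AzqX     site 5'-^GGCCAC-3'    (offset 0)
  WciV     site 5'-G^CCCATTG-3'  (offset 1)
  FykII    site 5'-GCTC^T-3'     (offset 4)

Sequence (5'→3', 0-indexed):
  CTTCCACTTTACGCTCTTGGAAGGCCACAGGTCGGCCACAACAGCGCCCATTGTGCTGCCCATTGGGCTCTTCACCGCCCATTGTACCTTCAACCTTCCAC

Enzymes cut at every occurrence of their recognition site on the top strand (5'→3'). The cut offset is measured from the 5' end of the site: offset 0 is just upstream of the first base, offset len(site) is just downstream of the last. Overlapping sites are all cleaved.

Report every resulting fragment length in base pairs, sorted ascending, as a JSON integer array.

Scan for sites:
  OquI ACCTT/5: at [85, 92, 99] ⇒ [3, 90, 97]
  AzqX GGCCAC/0: at [22, 33] ⇒ [22, 33]
  WciV GCCCATTG/1: at [45, 57, 76] ⇒ [46, 58, 77]
  FykII GCTCT/4: at [12, 66] ⇒ [16, 70]

Pooled cuts: [3, 16, 22, 33, 46, 58, 70, 77, 90, 97]

Fragments:
  3→16: 13 bp
  16→22: 6 bp
  22→33: 11 bp
  33→46: 13 bp
  46→58: 12 bp
  58→70: 12 bp
  70→77: 7 bp
  77→90: 13 bp
  90→97: 7 bp
  97→3 (wrap): 101-97+3 = 7 bp

[6,7,7,7,11,12,12,13,13,13]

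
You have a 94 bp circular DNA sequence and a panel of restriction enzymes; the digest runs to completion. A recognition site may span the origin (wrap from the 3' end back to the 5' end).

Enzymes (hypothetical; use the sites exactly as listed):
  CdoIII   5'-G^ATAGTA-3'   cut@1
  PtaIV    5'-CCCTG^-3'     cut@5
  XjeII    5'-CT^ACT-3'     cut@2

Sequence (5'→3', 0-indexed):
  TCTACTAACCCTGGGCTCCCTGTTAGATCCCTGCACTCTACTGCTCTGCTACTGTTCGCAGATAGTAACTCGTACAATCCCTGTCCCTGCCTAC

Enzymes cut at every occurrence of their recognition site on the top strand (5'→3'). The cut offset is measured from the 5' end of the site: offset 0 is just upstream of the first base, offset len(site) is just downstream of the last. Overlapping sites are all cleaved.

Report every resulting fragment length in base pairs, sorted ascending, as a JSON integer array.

Site scan:
  CdoIII GATAGTA/1: at [60] ⇒ [61]
  PtaIV CCCTG/5: at [8, 17, 28, 78, 84] ⇒ [13, 22, 33, 83, 89]
  XjeII CTACT/2: at [1, 37, 48, 90] ⇒ [3, 39, 50, 92]

All cut coordinates (distinct, sorted): [3, 13, 22, 33, 39, 50, 61, 83, 89, 92]

Fragment lengths:
  3→13: 10 bp
  13→22: 9 bp
  22→33: 11 bp
  33→39: 6 bp
  39→50: 11 bp
  50→61: 11 bp
  61→83: 22 bp
  83→89: 6 bp
  89→92: 3 bp
  92→3 (wrap): 94-92+3 = 5 bp

[3,5,6,6,9,10,11,11,11,22]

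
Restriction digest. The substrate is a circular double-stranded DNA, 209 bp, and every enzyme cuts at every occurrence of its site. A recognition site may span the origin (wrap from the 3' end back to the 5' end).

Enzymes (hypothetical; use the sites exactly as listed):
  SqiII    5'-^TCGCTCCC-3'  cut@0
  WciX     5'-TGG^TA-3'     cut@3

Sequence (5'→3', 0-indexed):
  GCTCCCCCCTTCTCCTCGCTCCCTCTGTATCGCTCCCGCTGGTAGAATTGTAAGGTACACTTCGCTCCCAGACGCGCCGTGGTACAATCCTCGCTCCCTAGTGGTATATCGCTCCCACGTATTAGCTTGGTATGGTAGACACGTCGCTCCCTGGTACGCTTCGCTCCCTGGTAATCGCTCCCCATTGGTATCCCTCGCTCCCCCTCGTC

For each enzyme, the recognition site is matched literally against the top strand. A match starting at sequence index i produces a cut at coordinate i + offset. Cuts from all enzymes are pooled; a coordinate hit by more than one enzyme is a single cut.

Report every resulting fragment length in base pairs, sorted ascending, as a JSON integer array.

[3,4,5,6,6,8,8,11,11,13,13,14,14,14,17,19,21,22]

Per-enzyme occurrences:
  SqiII (TCGCTCCC, off=0): starts [15, 29, 61, 90, 108, 143, 160, 174, 194, 207] → cuts [15, 29, 61, 90, 108, 143, 160, 174, 194, 207]
  WciX (TGGTA, off=3): starts [39, 79, 101, 127, 132, 151, 168, 185] → cuts [42, 82, 104, 130, 135, 154, 171, 188]

Pooled cuts: [15, 29, 42, 61, 82, 90, 104, 108, 130, 135, 143, 154, 160, 171, 174, 188, 194, 207]

Fragments:
  15→29: 14 bp
  29→42: 13 bp
  42→61: 19 bp
  61→82: 21 bp
  82→90: 8 bp
  90→104: 14 bp
  104→108: 4 bp
  108→130: 22 bp
  130→135: 5 bp
  135→143: 8 bp
  143→154: 11 bp
  154→160: 6 bp
  160→171: 11 bp
  171→174: 3 bp
  174→188: 14 bp
  188→194: 6 bp
  194→207: 13 bp
  207→15 (wrap): 209-207+15 = 17 bp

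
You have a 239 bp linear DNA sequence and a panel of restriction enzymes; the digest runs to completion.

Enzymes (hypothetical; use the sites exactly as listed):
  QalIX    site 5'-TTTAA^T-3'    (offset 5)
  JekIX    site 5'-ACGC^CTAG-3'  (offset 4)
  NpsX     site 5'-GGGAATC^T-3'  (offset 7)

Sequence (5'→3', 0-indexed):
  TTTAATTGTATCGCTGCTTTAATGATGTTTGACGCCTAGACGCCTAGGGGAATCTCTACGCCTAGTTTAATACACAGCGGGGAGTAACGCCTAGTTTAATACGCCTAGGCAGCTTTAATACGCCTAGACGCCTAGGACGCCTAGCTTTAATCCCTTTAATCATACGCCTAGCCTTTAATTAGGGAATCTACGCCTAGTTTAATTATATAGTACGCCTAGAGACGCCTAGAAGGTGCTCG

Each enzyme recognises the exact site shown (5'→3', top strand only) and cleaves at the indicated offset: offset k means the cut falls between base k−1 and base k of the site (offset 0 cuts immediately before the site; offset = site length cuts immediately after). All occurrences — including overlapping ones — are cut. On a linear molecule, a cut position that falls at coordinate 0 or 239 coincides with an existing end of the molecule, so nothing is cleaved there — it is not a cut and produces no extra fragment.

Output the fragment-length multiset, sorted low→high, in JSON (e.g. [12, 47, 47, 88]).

Scan for sites:
  QalIX TTTAAT/5: at [0, 17, 65, 94, 113, 145, 154, 173, 197] ⇒ [5, 22, 70, 99, 118, 150, 159, 178, 202]
  JekIX ACGCCTAG/4: at [31, 39, 57, 86, 100, 119, 127, 136, 163, 189, 211, 221] ⇒ [35, 43, 61, 90, 104, 123, 131, 140, 167, 193, 215, 225]
  NpsX GGGAATCT/7: at [47, 181] ⇒ [54, 188]

Pooled cuts: [5, 22, 35, 43, 54, 61, 70, 90, 99, 104, 118, 123, 131, 140, 150, 159, 167, 178, 188, 193, 202, 215, 225]

Fragments:
  [0,5): 5 bp
  [5,22): 17 bp
  [22,35): 13 bp
  [35,43): 8 bp
  [43,54): 11 bp
  [54,61): 7 bp
  [61,70): 9 bp
  [70,90): 20 bp
  [90,99): 9 bp
  [99,104): 5 bp
  [104,118): 14 bp
  [118,123): 5 bp
  [123,131): 8 bp
  [131,140): 9 bp
  [140,150): 10 bp
  [150,159): 9 bp
  [159,167): 8 bp
  [167,178): 11 bp
  [178,188): 10 bp
  [188,193): 5 bp
  [193,202): 9 bp
  [202,215): 13 bp
  [215,225): 10 bp
  [225,239): 14 bp

[5,5,5,5,7,8,8,8,9,9,9,9,9,10,10,10,11,11,13,13,14,14,17,20]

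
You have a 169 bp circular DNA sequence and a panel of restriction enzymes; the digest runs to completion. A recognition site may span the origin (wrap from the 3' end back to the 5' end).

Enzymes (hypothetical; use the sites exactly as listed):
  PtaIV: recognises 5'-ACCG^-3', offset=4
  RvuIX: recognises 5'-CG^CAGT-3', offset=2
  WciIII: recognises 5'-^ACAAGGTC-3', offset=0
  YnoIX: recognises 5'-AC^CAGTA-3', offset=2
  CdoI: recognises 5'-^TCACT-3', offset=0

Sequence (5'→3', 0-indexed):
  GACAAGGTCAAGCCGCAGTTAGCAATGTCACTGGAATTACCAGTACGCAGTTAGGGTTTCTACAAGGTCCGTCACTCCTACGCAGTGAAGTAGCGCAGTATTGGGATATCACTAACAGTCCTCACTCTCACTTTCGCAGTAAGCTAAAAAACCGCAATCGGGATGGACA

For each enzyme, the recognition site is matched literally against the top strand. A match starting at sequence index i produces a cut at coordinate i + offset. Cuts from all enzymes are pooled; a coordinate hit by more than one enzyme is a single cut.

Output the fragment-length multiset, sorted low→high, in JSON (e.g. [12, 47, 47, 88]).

[6,7,9,10,11,12,13,13,13,13,14,14,16,18]

Site scan:
  PtaIV ACCG/4: at [150] ⇒ [154]
  RvuIX CGCAGT/2: at [13, 45, 80, 93, 134] ⇒ [15, 47, 82, 95, 136]
  WciIII ACAAGGTC/0: at [1, 61] ⇒ [1, 61]
  YnoIX ACCAGTA/2: at [38] ⇒ [40]
  CdoI TCACT/0: at [27, 71, 108, 121, 127] ⇒ [27, 71, 108, 121, 127]

All cut coordinates (distinct, sorted): [1, 15, 27, 40, 47, 61, 71, 82, 95, 108, 121, 127, 136, 154]

Fragment lengths:
  1→15: 14 bp
  15→27: 12 bp
  27→40: 13 bp
  40→47: 7 bp
  47→61: 14 bp
  61→71: 10 bp
  71→82: 11 bp
  82→95: 13 bp
  95→108: 13 bp
  108→121: 13 bp
  121→127: 6 bp
  127→136: 9 bp
  136→154: 18 bp
  154→1 (wrap): 169-154+1 = 16 bp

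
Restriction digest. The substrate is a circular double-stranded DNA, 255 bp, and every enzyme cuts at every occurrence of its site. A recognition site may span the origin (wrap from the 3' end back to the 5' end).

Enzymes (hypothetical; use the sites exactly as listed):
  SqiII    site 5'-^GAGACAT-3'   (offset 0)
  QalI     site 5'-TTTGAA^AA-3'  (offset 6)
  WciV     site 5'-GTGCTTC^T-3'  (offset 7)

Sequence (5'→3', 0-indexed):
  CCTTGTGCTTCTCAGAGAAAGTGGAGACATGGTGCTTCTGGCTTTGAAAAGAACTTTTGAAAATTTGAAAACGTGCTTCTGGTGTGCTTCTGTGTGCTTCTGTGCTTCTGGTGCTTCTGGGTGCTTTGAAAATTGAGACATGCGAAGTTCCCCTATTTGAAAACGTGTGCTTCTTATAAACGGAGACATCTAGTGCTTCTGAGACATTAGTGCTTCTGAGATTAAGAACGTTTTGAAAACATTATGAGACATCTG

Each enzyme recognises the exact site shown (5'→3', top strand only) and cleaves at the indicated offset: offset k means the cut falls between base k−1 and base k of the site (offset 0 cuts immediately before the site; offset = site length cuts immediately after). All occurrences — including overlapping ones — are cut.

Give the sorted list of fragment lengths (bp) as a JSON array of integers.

Site scan:
  SqiII (GAGACAT, off=0): starts [23, 134, 182, 200, 245] → cuts [23, 134, 182, 200, 245]
  QalI (TTTGAAAA, off=6): starts [42, 55, 63, 124, 155, 231] → cuts [48, 61, 69, 130, 161, 237]
  WciV (GTGCTTCT, off=7): starts [4, 31, 72, 83, 93, 101, 110, 166, 192, 209] → cuts [11, 38, 79, 90, 100, 108, 117, 173, 199, 216]

All cut coordinates (distinct, sorted): [11, 23, 38, 48, 61, 69, 79, 90, 100, 108, 117, 130, 134, 161, 173, 182, 199, 200, 216, 237, 245]

Fragment lengths:
  11→23: 12 bp
  23→38: 15 bp
  38→48: 10 bp
  48→61: 13 bp
  61→69: 8 bp
  69→79: 10 bp
  79→90: 11 bp
  90→100: 10 bp
  100→108: 8 bp
  108→117: 9 bp
  117→130: 13 bp
  130→134: 4 bp
  134→161: 27 bp
  161→173: 12 bp
  173→182: 9 bp
  182→199: 17 bp
  199→200: 1 bp
  200→216: 16 bp
  216→237: 21 bp
  237→245: 8 bp
  245→11 (wrap): 255-245+11 = 21 bp

[1,4,8,8,8,9,9,10,10,10,11,12,12,13,13,15,16,17,21,21,27]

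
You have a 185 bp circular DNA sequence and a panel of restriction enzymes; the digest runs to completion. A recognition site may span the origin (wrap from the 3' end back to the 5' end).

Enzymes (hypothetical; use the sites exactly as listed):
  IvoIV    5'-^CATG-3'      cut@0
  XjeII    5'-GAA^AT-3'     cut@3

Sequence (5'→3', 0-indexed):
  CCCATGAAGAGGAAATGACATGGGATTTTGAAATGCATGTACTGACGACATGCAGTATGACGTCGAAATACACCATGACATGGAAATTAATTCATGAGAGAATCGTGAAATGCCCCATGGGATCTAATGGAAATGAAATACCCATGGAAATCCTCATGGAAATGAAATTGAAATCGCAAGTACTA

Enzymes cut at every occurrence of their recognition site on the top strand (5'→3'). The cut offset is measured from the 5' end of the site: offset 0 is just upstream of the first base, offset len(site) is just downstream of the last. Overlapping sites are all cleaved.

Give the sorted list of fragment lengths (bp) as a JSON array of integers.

Scan for sites:
  IvoIV (CATG, off=0): starts [2, 18, 35, 48, 73, 78, 92, 115, 142, 154] → cuts [2, 18, 35, 48, 73, 78, 92, 115, 142, 154]
  XjeII (GAAAT, off=3): starts [11, 29, 64, 82, 106, 129, 134, 146, 158, 163, 169] → cuts [14, 32, 67, 85, 109, 132, 137, 149, 161, 166, 172]

All cut coordinates (distinct, sorted): [2, 14, 18, 32, 35, 48, 67, 73, 78, 85, 92, 109, 115, 132, 137, 142, 149, 154, 161, 166, 172]

Fragments:
  2→14: 12 bp
  14→18: 4 bp
  18→32: 14 bp
  32→35: 3 bp
  35→48: 13 bp
  48→67: 19 bp
  67→73: 6 bp
  73→78: 5 bp
  78→85: 7 bp
  85→92: 7 bp
  92→109: 17 bp
  109→115: 6 bp
  115→132: 17 bp
  132→137: 5 bp
  137→142: 5 bp
  142→149: 7 bp
  149→154: 5 bp
  154→161: 7 bp
  161→166: 5 bp
  166→172: 6 bp
  172→2 (wrap): 185-172+2 = 15 bp

[3,4,5,5,5,5,5,6,6,6,7,7,7,7,12,13,14,15,17,17,19]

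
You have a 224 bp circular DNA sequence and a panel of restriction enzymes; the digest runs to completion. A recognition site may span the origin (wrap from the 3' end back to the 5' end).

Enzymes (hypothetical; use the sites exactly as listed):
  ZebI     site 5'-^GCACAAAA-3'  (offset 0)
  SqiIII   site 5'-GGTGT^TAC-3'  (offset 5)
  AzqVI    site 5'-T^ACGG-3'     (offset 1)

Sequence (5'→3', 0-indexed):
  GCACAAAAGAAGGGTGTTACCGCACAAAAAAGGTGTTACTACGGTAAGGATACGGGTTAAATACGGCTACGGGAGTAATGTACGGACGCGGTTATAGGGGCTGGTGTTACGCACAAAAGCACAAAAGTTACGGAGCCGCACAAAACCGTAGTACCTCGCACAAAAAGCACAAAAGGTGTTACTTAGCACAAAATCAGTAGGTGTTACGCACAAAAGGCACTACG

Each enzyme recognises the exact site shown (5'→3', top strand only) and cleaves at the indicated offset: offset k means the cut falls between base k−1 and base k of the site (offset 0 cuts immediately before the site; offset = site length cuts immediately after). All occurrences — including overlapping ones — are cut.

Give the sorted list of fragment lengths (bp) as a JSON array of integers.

[3,3,3,4,4,6,6,8,8,9,11,11,11,13,13,14,15,17,19,20,26]

Scan for sites:
  ZebI (GCACAAAA, off=0): starts [0, 21, 110, 118, 137, 157, 166, 185, 207] → cuts [0, 21, 110, 118, 137, 157, 166, 185, 207]
  SqiIII (GGTGTTAC, off=5): starts [12, 31, 102, 174, 199] → cuts [17, 36, 107, 179, 204]
  AzqVI (TACGG, off=1): starts [39, 50, 61, 67, 80, 128, 220] → cuts [40, 51, 62, 68, 81, 129, 221]

Pooled cuts: [0, 17, 21, 36, 40, 51, 62, 68, 81, 107, 110, 118, 129, 137, 157, 166, 179, 185, 204, 207, 221]

Fragment lengths:
  0→17: 17 bp
  17→21: 4 bp
  21→36: 15 bp
  36→40: 4 bp
  40→51: 11 bp
  51→62: 11 bp
  62→68: 6 bp
  68→81: 13 bp
  81→107: 26 bp
  107→110: 3 bp
  110→118: 8 bp
  118→129: 11 bp
  129→137: 8 bp
  137→157: 20 bp
  157→166: 9 bp
  166→179: 13 bp
  179→185: 6 bp
  185→204: 19 bp
  204→207: 3 bp
  207→221: 14 bp
  221→0 (wrap): 224-221+0 = 3 bp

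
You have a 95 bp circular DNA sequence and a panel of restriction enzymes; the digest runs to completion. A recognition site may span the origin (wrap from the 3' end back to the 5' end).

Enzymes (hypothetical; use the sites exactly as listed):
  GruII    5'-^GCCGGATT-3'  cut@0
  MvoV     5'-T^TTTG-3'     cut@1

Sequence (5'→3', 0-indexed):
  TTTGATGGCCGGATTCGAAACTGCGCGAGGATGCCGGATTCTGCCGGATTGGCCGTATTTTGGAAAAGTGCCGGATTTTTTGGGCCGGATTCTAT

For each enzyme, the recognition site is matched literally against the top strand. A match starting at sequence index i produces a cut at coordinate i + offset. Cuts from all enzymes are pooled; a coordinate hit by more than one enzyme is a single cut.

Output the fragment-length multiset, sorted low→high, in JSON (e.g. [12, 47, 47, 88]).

Scan for sites:
  GruII (GCCGGATT, off=0): starts [7, 32, 42, 69, 83] → cuts [7, 32, 42, 69, 83]
  MvoV (TTTTG, off=1): starts [57, 77, 94] → cuts [0, 58, 78]

All cut coordinates (distinct, sorted): [0, 7, 32, 42, 58, 69, 78, 83]

Fragments:
  0→7: 7 bp
  7→32: 25 bp
  32→42: 10 bp
  42→58: 16 bp
  58→69: 11 bp
  69→78: 9 bp
  78→83: 5 bp
  83→0 (wrap): 95-83+0 = 12 bp

[5,7,9,10,11,12,16,25]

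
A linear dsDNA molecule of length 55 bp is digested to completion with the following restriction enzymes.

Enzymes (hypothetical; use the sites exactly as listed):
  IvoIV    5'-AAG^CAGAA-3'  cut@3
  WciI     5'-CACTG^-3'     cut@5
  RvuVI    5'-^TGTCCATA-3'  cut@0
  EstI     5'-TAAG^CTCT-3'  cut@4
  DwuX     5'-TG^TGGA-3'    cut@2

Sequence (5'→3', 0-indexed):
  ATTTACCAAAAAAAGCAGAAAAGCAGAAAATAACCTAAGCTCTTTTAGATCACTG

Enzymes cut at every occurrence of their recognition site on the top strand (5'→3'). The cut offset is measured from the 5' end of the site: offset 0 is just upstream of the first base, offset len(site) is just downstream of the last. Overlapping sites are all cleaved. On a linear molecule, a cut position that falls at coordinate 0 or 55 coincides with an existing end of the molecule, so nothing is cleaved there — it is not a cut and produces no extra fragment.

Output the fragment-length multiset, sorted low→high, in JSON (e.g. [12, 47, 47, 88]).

Scan for sites:
  IvoIV AAGCAGAA/3: at [12, 20] ⇒ [15, 23]
  WciI CACTG/5: at [50] ⇒ [] (position 55 is a terminus of the linear molecule — no cut)
  RvuVI (TGTCCATA, off=0): no sites
  EstI TAAGCTCT/4: at [35] ⇒ [39]
  DwuX (TGTGGA, off=2): no sites

Pooled cuts: [15, 23, 39]

Fragments:
  [0,15): 15 bp
  [15,23): 8 bp
  [23,39): 16 bp
  [39,55): 16 bp

[8,15,16,16]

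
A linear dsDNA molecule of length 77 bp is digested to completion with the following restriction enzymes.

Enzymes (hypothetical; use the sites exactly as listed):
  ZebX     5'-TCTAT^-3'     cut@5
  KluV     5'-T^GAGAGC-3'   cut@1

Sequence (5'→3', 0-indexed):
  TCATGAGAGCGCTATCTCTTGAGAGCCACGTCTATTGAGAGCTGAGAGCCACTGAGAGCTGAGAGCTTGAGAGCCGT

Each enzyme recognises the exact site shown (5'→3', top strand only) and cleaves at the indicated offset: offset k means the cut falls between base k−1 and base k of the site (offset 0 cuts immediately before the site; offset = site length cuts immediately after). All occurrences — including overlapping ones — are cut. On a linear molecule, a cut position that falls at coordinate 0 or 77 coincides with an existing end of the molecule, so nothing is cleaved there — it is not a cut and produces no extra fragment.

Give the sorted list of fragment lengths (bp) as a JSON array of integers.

Site scan:
  ZebX TCTAT/5: at [30] ⇒ [35]
  KluV TGAGAGC/1: at [3, 19, 35, 42, 52, 59, 67] ⇒ [4, 20, 36, 43, 53, 60, 68]

All cut coordinates (distinct, sorted): [4, 20, 35, 36, 43, 53, 60, 68]

Fragment lengths:
  [0,4): 4 bp
  [4,20): 16 bp
  [20,35): 15 bp
  [35,36): 1 bp
  [36,43): 7 bp
  [43,53): 10 bp
  [53,60): 7 bp
  [60,68): 8 bp
  [68,77): 9 bp

[1,4,7,7,8,9,10,15,16]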